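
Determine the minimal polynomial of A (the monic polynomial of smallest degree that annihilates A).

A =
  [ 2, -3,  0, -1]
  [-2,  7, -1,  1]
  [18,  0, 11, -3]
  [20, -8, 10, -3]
x^4 - 17*x^3 + 105*x^2 - 275*x + 250

The characteristic polynomial is χ_A(x) = (x - 5)^3*(x - 2), so the eigenvalues are known. The minimal polynomial is
  m_A(x) = Π_λ (x − λ)^{k_λ}
where k_λ is the size of the *largest* Jordan block for λ (equivalently, the smallest k with (A − λI)^k v = 0 for every generalised eigenvector v of λ).

  λ = 2: largest Jordan block has size 1, contributing (x − 2)
  λ = 5: largest Jordan block has size 3, contributing (x − 5)^3

So m_A(x) = (x - 5)^3*(x - 2) = x^4 - 17*x^3 + 105*x^2 - 275*x + 250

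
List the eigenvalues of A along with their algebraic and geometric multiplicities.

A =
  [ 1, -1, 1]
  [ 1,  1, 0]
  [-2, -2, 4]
λ = 2: alg = 3, geom = 1

Step 1 — factor the characteristic polynomial to read off the algebraic multiplicities:
  χ_A(x) = (x - 2)^3

Step 2 — compute geometric multiplicities via the rank-nullity identity g(λ) = n − rank(A − λI):
  rank(A − (2)·I) = 2, so dim ker(A − (2)·I) = n − 2 = 1

Summary:
  λ = 2: algebraic multiplicity = 3, geometric multiplicity = 1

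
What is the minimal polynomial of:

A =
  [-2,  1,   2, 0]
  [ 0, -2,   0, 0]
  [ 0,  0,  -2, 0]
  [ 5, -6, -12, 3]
x^3 + x^2 - 8*x - 12

The characteristic polynomial is χ_A(x) = (x - 3)*(x + 2)^3, so the eigenvalues are known. The minimal polynomial is
  m_A(x) = Π_λ (x − λ)^{k_λ}
where k_λ is the size of the *largest* Jordan block for λ (equivalently, the smallest k with (A − λI)^k v = 0 for every generalised eigenvector v of λ).

  λ = -2: largest Jordan block has size 2, contributing (x + 2)^2
  λ = 3: largest Jordan block has size 1, contributing (x − 3)

So m_A(x) = (x - 3)*(x + 2)^2 = x^3 + x^2 - 8*x - 12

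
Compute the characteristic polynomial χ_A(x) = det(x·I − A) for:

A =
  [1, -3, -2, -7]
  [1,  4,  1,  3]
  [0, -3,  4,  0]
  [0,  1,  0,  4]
x^4 - 13*x^3 + 63*x^2 - 135*x + 108

Expanding det(x·I − A) (e.g. by cofactor expansion or by noting that A is similar to its Jordan form J, which has the same characteristic polynomial as A) gives
  χ_A(x) = x^4 - 13*x^3 + 63*x^2 - 135*x + 108
which factors as (x - 4)*(x - 3)^3. The eigenvalues (with algebraic multiplicities) are λ = 3 with multiplicity 3, λ = 4 with multiplicity 1.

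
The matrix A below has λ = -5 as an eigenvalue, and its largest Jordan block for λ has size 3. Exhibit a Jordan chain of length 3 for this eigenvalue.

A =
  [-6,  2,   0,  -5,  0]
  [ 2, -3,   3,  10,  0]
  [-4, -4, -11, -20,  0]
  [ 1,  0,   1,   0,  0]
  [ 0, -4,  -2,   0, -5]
A Jordan chain for λ = -5 of length 3:
v_1 = (2, -4, 8, -2, 0)ᵀ
v_2 = (2, 2, -4, 0, -4)ᵀ
v_3 = (0, 1, 0, 0, 0)ᵀ

Let N = A − (-5)·I. We want v_3 with N^3 v_3 = 0 but N^2 v_3 ≠ 0; then v_{j-1} := N · v_j for j = 3, …, 2.

Pick v_3 = (0, 1, 0, 0, 0)ᵀ.
Then v_2 = N · v_3 = (2, 2, -4, 0, -4)ᵀ.
Then v_1 = N · v_2 = (2, -4, 8, -2, 0)ᵀ.

Sanity check: (A − (-5)·I) v_1 = (0, 0, 0, 0, 0)ᵀ = 0. ✓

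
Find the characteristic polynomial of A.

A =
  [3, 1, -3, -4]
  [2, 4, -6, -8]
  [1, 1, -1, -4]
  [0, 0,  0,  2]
x^4 - 8*x^3 + 24*x^2 - 32*x + 16

Expanding det(x·I − A) (e.g. by cofactor expansion or by noting that A is similar to its Jordan form J, which has the same characteristic polynomial as A) gives
  χ_A(x) = x^4 - 8*x^3 + 24*x^2 - 32*x + 16
which factors as (x - 2)^4. The eigenvalues (with algebraic multiplicities) are λ = 2 with multiplicity 4.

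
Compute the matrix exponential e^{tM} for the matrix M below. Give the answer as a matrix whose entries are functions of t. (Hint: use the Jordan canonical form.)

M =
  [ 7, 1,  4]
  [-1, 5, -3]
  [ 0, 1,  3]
e^{tM} =
  [3*t^2*exp(5*t)/2 + 2*t*exp(5*t) + exp(5*t), 3*t^2*exp(5*t) + t*exp(5*t), -3*t^2*exp(5*t)/2 + 4*t*exp(5*t)]
  [-t^2*exp(5*t) - t*exp(5*t), -2*t^2*exp(5*t) + exp(5*t), t^2*exp(5*t) - 3*t*exp(5*t)]
  [-t^2*exp(5*t)/2, -t^2*exp(5*t) + t*exp(5*t), t^2*exp(5*t)/2 - 2*t*exp(5*t) + exp(5*t)]

Strategy: write M = P · J · P⁻¹ where J is a Jordan canonical form, so e^{tM} = P · e^{tJ} · P⁻¹, and e^{tJ} can be computed block-by-block.

M has Jordan form
J =
  [5, 1, 0]
  [0, 5, 1]
  [0, 0, 5]
(up to reordering of blocks).

Per-block formulas:
  For a 3×3 Jordan block J_3(5): exp(t · J_3(5)) = e^(5t)·(I + t·N + (t^2/2)·N^2), where N is the 3×3 nilpotent shift.

After assembling e^{tJ} and conjugating by P, we get:

e^{tM} =
  [3*t^2*exp(5*t)/2 + 2*t*exp(5*t) + exp(5*t), 3*t^2*exp(5*t) + t*exp(5*t), -3*t^2*exp(5*t)/2 + 4*t*exp(5*t)]
  [-t^2*exp(5*t) - t*exp(5*t), -2*t^2*exp(5*t) + exp(5*t), t^2*exp(5*t) - 3*t*exp(5*t)]
  [-t^2*exp(5*t)/2, -t^2*exp(5*t) + t*exp(5*t), t^2*exp(5*t)/2 - 2*t*exp(5*t) + exp(5*t)]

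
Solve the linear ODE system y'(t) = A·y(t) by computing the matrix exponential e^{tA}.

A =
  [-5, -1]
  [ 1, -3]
e^{tA} =
  [-t*exp(-4*t) + exp(-4*t), -t*exp(-4*t)]
  [t*exp(-4*t), t*exp(-4*t) + exp(-4*t)]

Strategy: write A = P · J · P⁻¹ where J is a Jordan canonical form, so e^{tA} = P · e^{tJ} · P⁻¹, and e^{tJ} can be computed block-by-block.

A has Jordan form
J =
  [-4,  1]
  [ 0, -4]
(up to reordering of blocks).

Per-block formulas:
  For a 2×2 Jordan block J_2(-4): exp(t · J_2(-4)) = e^(-4t)·(I + t·N), where N is the 2×2 nilpotent shift.

After assembling e^{tJ} and conjugating by P, we get:

e^{tA} =
  [-t*exp(-4*t) + exp(-4*t), -t*exp(-4*t)]
  [t*exp(-4*t), t*exp(-4*t) + exp(-4*t)]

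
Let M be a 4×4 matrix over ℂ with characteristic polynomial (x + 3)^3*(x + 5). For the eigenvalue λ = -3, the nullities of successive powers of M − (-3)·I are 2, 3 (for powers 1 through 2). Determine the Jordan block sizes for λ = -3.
Block sizes for λ = -3: [2, 1]

From the dimensions of kernels of powers, the number of Jordan blocks of size at least j is d_j − d_{j−1} where d_j = dim ker(N^j) (with d_0 = 0). Computing the differences gives [2, 1].
The number of blocks of size exactly k is (#blocks of size ≥ k) − (#blocks of size ≥ k + 1), so the partition is: 1 block(s) of size 1, 1 block(s) of size 2.
In nonincreasing order the block sizes are [2, 1].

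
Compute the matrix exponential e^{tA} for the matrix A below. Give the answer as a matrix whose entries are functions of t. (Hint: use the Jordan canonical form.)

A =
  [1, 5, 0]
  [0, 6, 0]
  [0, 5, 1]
e^{tA} =
  [exp(t), exp(6*t) - exp(t), 0]
  [0, exp(6*t), 0]
  [0, exp(6*t) - exp(t), exp(t)]

Strategy: write A = P · J · P⁻¹ where J is a Jordan canonical form, so e^{tA} = P · e^{tJ} · P⁻¹, and e^{tJ} can be computed block-by-block.

A has Jordan form
J =
  [1, 0, 0]
  [0, 1, 0]
  [0, 0, 6]
(up to reordering of blocks).

Per-block formulas:
  For a 1×1 block at λ = 1: exp(t · [1]) = [e^(1t)].
  For a 1×1 block at λ = 6: exp(t · [6]) = [e^(6t)].

After assembling e^{tJ} and conjugating by P, we get:

e^{tA} =
  [exp(t), exp(6*t) - exp(t), 0]
  [0, exp(6*t), 0]
  [0, exp(6*t) - exp(t), exp(t)]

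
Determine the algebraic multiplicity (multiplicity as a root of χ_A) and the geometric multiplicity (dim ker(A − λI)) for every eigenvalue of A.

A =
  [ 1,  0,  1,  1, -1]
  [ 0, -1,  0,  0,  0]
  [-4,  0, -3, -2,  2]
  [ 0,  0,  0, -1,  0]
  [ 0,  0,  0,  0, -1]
λ = -1: alg = 5, geom = 4

Step 1 — factor the characteristic polynomial to read off the algebraic multiplicities:
  χ_A(x) = (x + 1)^5

Step 2 — compute geometric multiplicities via the rank-nullity identity g(λ) = n − rank(A − λI):
  rank(A − (-1)·I) = 1, so dim ker(A − (-1)·I) = n − 1 = 4

Summary:
  λ = -1: algebraic multiplicity = 5, geometric multiplicity = 4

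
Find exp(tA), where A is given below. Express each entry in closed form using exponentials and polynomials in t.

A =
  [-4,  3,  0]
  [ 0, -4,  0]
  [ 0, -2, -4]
e^{tA} =
  [exp(-4*t), 3*t*exp(-4*t), 0]
  [0, exp(-4*t), 0]
  [0, -2*t*exp(-4*t), exp(-4*t)]

Strategy: write A = P · J · P⁻¹ where J is a Jordan canonical form, so e^{tA} = P · e^{tJ} · P⁻¹, and e^{tJ} can be computed block-by-block.

A has Jordan form
J =
  [-4,  1,  0]
  [ 0, -4,  0]
  [ 0,  0, -4]
(up to reordering of blocks).

Per-block formulas:
  For a 1×1 block at λ = -4: exp(t · [-4]) = [e^(-4t)].
  For a 2×2 Jordan block J_2(-4): exp(t · J_2(-4)) = e^(-4t)·(I + t·N), where N is the 2×2 nilpotent shift.

After assembling e^{tJ} and conjugating by P, we get:

e^{tA} =
  [exp(-4*t), 3*t*exp(-4*t), 0]
  [0, exp(-4*t), 0]
  [0, -2*t*exp(-4*t), exp(-4*t)]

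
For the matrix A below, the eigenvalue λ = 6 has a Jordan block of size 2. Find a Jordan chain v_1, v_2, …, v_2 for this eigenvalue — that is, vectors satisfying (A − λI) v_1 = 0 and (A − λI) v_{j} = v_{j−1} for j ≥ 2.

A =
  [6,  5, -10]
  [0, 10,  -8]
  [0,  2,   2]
A Jordan chain for λ = 6 of length 2:
v_1 = (5, 4, 2)ᵀ
v_2 = (0, 1, 0)ᵀ

Let N = A − (6)·I. We want v_2 with N^2 v_2 = 0 but N^1 v_2 ≠ 0; then v_{j-1} := N · v_j for j = 2, …, 2.

Pick v_2 = (0, 1, 0)ᵀ.
Then v_1 = N · v_2 = (5, 4, 2)ᵀ.

Sanity check: (A − (6)·I) v_1 = (0, 0, 0)ᵀ = 0. ✓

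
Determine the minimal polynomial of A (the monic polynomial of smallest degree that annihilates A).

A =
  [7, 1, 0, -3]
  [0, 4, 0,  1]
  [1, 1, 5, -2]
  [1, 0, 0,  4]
x^3 - 15*x^2 + 75*x - 125

The characteristic polynomial is χ_A(x) = (x - 5)^4, so the eigenvalues are known. The minimal polynomial is
  m_A(x) = Π_λ (x − λ)^{k_λ}
where k_λ is the size of the *largest* Jordan block for λ (equivalently, the smallest k with (A − λI)^k v = 0 for every generalised eigenvector v of λ).

  λ = 5: largest Jordan block has size 3, contributing (x − 5)^3

So m_A(x) = (x - 5)^3 = x^3 - 15*x^2 + 75*x - 125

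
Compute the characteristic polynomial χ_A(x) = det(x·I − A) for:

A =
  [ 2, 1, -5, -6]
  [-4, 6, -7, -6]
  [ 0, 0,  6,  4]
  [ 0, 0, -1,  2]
x^4 - 16*x^3 + 96*x^2 - 256*x + 256

Expanding det(x·I − A) (e.g. by cofactor expansion or by noting that A is similar to its Jordan form J, which has the same characteristic polynomial as A) gives
  χ_A(x) = x^4 - 16*x^3 + 96*x^2 - 256*x + 256
which factors as (x - 4)^4. The eigenvalues (with algebraic multiplicities) are λ = 4 with multiplicity 4.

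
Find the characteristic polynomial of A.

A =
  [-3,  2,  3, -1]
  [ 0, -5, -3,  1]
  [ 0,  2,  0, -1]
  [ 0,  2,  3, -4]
x^4 + 12*x^3 + 54*x^2 + 108*x + 81

Expanding det(x·I − A) (e.g. by cofactor expansion or by noting that A is similar to its Jordan form J, which has the same characteristic polynomial as A) gives
  χ_A(x) = x^4 + 12*x^3 + 54*x^2 + 108*x + 81
which factors as (x + 3)^4. The eigenvalues (with algebraic multiplicities) are λ = -3 with multiplicity 4.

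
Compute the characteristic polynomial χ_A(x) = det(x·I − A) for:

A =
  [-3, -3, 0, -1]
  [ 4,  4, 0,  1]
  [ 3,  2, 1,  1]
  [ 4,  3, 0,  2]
x^4 - 4*x^3 + 6*x^2 - 4*x + 1

Expanding det(x·I − A) (e.g. by cofactor expansion or by noting that A is similar to its Jordan form J, which has the same characteristic polynomial as A) gives
  χ_A(x) = x^4 - 4*x^3 + 6*x^2 - 4*x + 1
which factors as (x - 1)^4. The eigenvalues (with algebraic multiplicities) are λ = 1 with multiplicity 4.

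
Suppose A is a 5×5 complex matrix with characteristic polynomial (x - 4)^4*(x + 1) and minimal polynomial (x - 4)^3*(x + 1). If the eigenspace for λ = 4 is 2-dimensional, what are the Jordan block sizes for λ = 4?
Block sizes for λ = 4: [3, 1]

Step 1 — from the characteristic polynomial, algebraic multiplicity of λ = 4 is 4. From dim ker(A − (4)·I) = 2, there are exactly 2 Jordan blocks for λ = 4.
Step 2 — from the minimal polynomial, the factor (x − 4)^3 tells us the largest block for λ = 4 has size 3.
Step 3 — with total size 4, 2 blocks, and largest block 3, the block sizes (in nonincreasing order) are [3, 1].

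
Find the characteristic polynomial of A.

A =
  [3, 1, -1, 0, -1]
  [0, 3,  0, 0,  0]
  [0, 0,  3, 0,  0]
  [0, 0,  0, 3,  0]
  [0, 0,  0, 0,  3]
x^5 - 15*x^4 + 90*x^3 - 270*x^2 + 405*x - 243

Expanding det(x·I − A) (e.g. by cofactor expansion or by noting that A is similar to its Jordan form J, which has the same characteristic polynomial as A) gives
  χ_A(x) = x^5 - 15*x^4 + 90*x^3 - 270*x^2 + 405*x - 243
which factors as (x - 3)^5. The eigenvalues (with algebraic multiplicities) are λ = 3 with multiplicity 5.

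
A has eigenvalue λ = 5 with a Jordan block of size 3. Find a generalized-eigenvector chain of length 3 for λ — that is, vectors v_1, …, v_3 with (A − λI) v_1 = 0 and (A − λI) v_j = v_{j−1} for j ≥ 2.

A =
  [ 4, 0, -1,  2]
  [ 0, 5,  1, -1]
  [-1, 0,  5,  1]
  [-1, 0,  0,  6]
A Jordan chain for λ = 5 of length 3:
v_1 = (1, 0, 1, 1)ᵀ
v_2 = (-1, 1, 0, 0)ᵀ
v_3 = (0, 0, 1, 0)ᵀ

Let N = A − (5)·I. We want v_3 with N^3 v_3 = 0 but N^2 v_3 ≠ 0; then v_{j-1} := N · v_j for j = 3, …, 2.

Pick v_3 = (0, 0, 1, 0)ᵀ.
Then v_2 = N · v_3 = (-1, 1, 0, 0)ᵀ.
Then v_1 = N · v_2 = (1, 0, 1, 1)ᵀ.

Sanity check: (A − (5)·I) v_1 = (0, 0, 0, 0)ᵀ = 0. ✓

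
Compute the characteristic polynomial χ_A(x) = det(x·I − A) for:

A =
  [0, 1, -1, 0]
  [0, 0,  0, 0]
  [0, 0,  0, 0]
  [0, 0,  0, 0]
x^4

Expanding det(x·I − A) (e.g. by cofactor expansion or by noting that A is similar to its Jordan form J, which has the same characteristic polynomial as A) gives
  χ_A(x) = x^4
which factors as x^4. The eigenvalues (with algebraic multiplicities) are λ = 0 with multiplicity 4.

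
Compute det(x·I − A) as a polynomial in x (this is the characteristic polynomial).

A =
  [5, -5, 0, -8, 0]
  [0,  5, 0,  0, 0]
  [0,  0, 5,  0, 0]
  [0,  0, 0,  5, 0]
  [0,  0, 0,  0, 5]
x^5 - 25*x^4 + 250*x^3 - 1250*x^2 + 3125*x - 3125

Expanding det(x·I − A) (e.g. by cofactor expansion or by noting that A is similar to its Jordan form J, which has the same characteristic polynomial as A) gives
  χ_A(x) = x^5 - 25*x^4 + 250*x^3 - 1250*x^2 + 3125*x - 3125
which factors as (x - 5)^5. The eigenvalues (with algebraic multiplicities) are λ = 5 with multiplicity 5.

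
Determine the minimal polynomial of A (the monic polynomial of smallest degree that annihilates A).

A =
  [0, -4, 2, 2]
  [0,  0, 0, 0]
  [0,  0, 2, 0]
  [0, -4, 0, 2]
x^2 - 2*x

The characteristic polynomial is χ_A(x) = x^2*(x - 2)^2, so the eigenvalues are known. The minimal polynomial is
  m_A(x) = Π_λ (x − λ)^{k_λ}
where k_λ is the size of the *largest* Jordan block for λ (equivalently, the smallest k with (A − λI)^k v = 0 for every generalised eigenvector v of λ).

  λ = 0: largest Jordan block has size 1, contributing (x − 0)
  λ = 2: largest Jordan block has size 1, contributing (x − 2)

So m_A(x) = x*(x - 2) = x^2 - 2*x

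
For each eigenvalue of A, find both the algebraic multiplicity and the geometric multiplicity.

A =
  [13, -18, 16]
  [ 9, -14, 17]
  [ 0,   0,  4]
λ = -5: alg = 1, geom = 1; λ = 4: alg = 2, geom = 1

Step 1 — factor the characteristic polynomial to read off the algebraic multiplicities:
  χ_A(x) = (x - 4)^2*(x + 5)

Step 2 — compute geometric multiplicities via the rank-nullity identity g(λ) = n − rank(A − λI):
  rank(A − (-5)·I) = 2, so dim ker(A − (-5)·I) = n − 2 = 1
  rank(A − (4)·I) = 2, so dim ker(A − (4)·I) = n − 2 = 1

Summary:
  λ = -5: algebraic multiplicity = 1, geometric multiplicity = 1
  λ = 4: algebraic multiplicity = 2, geometric multiplicity = 1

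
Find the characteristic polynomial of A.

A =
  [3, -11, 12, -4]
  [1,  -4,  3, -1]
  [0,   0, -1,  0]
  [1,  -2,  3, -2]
x^4 + 4*x^3 + 6*x^2 + 4*x + 1

Expanding det(x·I − A) (e.g. by cofactor expansion or by noting that A is similar to its Jordan form J, which has the same characteristic polynomial as A) gives
  χ_A(x) = x^4 + 4*x^3 + 6*x^2 + 4*x + 1
which factors as (x + 1)^4. The eigenvalues (with algebraic multiplicities) are λ = -1 with multiplicity 4.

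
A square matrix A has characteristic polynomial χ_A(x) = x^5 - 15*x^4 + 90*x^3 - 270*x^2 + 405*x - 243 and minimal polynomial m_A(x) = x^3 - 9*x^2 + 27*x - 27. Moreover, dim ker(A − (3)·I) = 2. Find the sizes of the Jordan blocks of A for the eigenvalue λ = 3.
Block sizes for λ = 3: [3, 2]

Step 1 — from the characteristic polynomial, algebraic multiplicity of λ = 3 is 5. From dim ker(A − (3)·I) = 2, there are exactly 2 Jordan blocks for λ = 3.
Step 2 — from the minimal polynomial, the factor (x − 3)^3 tells us the largest block for λ = 3 has size 3.
Step 3 — with total size 5, 2 blocks, and largest block 3, the block sizes (in nonincreasing order) are [3, 2].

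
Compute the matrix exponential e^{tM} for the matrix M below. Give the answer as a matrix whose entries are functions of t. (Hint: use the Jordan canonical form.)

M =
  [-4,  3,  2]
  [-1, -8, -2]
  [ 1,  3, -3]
e^{tM} =
  [t*exp(-5*t) + exp(-5*t), 3*t*exp(-5*t), 2*t*exp(-5*t)]
  [-t*exp(-5*t), -3*t*exp(-5*t) + exp(-5*t), -2*t*exp(-5*t)]
  [t*exp(-5*t), 3*t*exp(-5*t), 2*t*exp(-5*t) + exp(-5*t)]

Strategy: write M = P · J · P⁻¹ where J is a Jordan canonical form, so e^{tM} = P · e^{tJ} · P⁻¹, and e^{tJ} can be computed block-by-block.

M has Jordan form
J =
  [-5,  1,  0]
  [ 0, -5,  0]
  [ 0,  0, -5]
(up to reordering of blocks).

Per-block formulas:
  For a 1×1 block at λ = -5: exp(t · [-5]) = [e^(-5t)].
  For a 2×2 Jordan block J_2(-5): exp(t · J_2(-5)) = e^(-5t)·(I + t·N), where N is the 2×2 nilpotent shift.

After assembling e^{tJ} and conjugating by P, we get:

e^{tM} =
  [t*exp(-5*t) + exp(-5*t), 3*t*exp(-5*t), 2*t*exp(-5*t)]
  [-t*exp(-5*t), -3*t*exp(-5*t) + exp(-5*t), -2*t*exp(-5*t)]
  [t*exp(-5*t), 3*t*exp(-5*t), 2*t*exp(-5*t) + exp(-5*t)]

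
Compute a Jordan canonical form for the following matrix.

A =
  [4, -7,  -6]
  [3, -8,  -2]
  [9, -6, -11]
J_3(-5)

The characteristic polynomial is
  det(x·I − A) = x^3 + 15*x^2 + 75*x + 125 = (x + 5)^3

Eigenvalues and multiplicities (the geometric multiplicity of λ is n − rank(A − λI), which equals the number of Jordan blocks for λ):
  λ = -5: algebraic multiplicity = 3, geometric multiplicity = 1

Determining the block sizes for each eigenvalue:
  λ = -5: one block (gm = 1), so the single block has size am = 3 → block sizes [3]

Assembling the blocks gives a Jordan form
J =
  [-5,  1,  0]
  [ 0, -5,  1]
  [ 0,  0, -5]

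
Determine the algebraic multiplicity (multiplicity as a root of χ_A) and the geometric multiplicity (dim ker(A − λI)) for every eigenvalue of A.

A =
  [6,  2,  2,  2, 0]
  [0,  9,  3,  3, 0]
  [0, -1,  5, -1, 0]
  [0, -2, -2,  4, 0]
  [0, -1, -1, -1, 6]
λ = 6: alg = 5, geom = 4

Step 1 — factor the characteristic polynomial to read off the algebraic multiplicities:
  χ_A(x) = (x - 6)^5

Step 2 — compute geometric multiplicities via the rank-nullity identity g(λ) = n − rank(A − λI):
  rank(A − (6)·I) = 1, so dim ker(A − (6)·I) = n − 1 = 4

Summary:
  λ = 6: algebraic multiplicity = 5, geometric multiplicity = 4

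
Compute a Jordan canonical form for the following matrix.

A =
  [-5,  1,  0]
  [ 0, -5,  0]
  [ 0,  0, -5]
J_2(-5) ⊕ J_1(-5)

The characteristic polynomial is
  det(x·I − A) = x^3 + 15*x^2 + 75*x + 125 = (x + 5)^3

Eigenvalues and multiplicities (the geometric multiplicity of λ is n − rank(A − λI), which equals the number of Jordan blocks for λ):
  λ = -5: algebraic multiplicity = 3, geometric multiplicity = 2

Determining the block sizes for each eigenvalue:
  λ = -5: 2 blocks summing to 3 forces exactly one block of size 2 and the rest size 1 → block sizes [2, 1]

Assembling the blocks gives a Jordan form
J =
  [-5,  1,  0]
  [ 0, -5,  0]
  [ 0,  0, -5]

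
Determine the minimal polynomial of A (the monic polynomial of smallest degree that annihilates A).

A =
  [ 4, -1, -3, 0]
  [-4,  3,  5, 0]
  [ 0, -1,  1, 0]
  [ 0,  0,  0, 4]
x^3 - 8*x^2 + 20*x - 16

The characteristic polynomial is χ_A(x) = (x - 4)^2*(x - 2)^2, so the eigenvalues are known. The minimal polynomial is
  m_A(x) = Π_λ (x − λ)^{k_λ}
where k_λ is the size of the *largest* Jordan block for λ (equivalently, the smallest k with (A − λI)^k v = 0 for every generalised eigenvector v of λ).

  λ = 2: largest Jordan block has size 2, contributing (x − 2)^2
  λ = 4: largest Jordan block has size 1, contributing (x − 4)

So m_A(x) = (x - 4)*(x - 2)^2 = x^3 - 8*x^2 + 20*x - 16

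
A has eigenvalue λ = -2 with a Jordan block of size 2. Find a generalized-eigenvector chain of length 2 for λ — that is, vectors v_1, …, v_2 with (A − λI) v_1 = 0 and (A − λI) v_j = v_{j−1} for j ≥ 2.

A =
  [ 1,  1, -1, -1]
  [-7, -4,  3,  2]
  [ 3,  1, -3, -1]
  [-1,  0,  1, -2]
A Jordan chain for λ = -2 of length 2:
v_1 = (3, -7, 3, -1)ᵀ
v_2 = (1, 0, 0, 0)ᵀ

Let N = A − (-2)·I. We want v_2 with N^2 v_2 = 0 but N^1 v_2 ≠ 0; then v_{j-1} := N · v_j for j = 2, …, 2.

Pick v_2 = (1, 0, 0, 0)ᵀ.
Then v_1 = N · v_2 = (3, -7, 3, -1)ᵀ.

Sanity check: (A − (-2)·I) v_1 = (0, 0, 0, 0)ᵀ = 0. ✓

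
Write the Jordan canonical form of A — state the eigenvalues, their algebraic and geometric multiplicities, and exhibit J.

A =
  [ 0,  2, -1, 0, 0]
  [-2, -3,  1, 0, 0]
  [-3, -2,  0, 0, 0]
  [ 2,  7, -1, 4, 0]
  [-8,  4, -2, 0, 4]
J_3(-1) ⊕ J_1(4) ⊕ J_1(4)

The characteristic polynomial is
  det(x·I − A) = x^5 - 5*x^4 - 5*x^3 + 25*x^2 + 40*x + 16 = (x - 4)^2*(x + 1)^3

Eigenvalues and multiplicities (the geometric multiplicity of λ is n − rank(A − λI), which equals the number of Jordan blocks for λ):
  λ = -1: algebraic multiplicity = 3, geometric multiplicity = 1
  λ = 4: algebraic multiplicity = 2, geometric multiplicity = 2

Determining the block sizes for each eigenvalue:
  λ = -1: one block (gm = 1), so the single block has size am = 3 → block sizes [3]
  λ = 4: gm = am = 2, so every block has size 1 → block sizes [1, 1]

Assembling the blocks gives a Jordan form
J =
  [-1,  1,  0, 0, 0]
  [ 0, -1,  1, 0, 0]
  [ 0,  0, -1, 0, 0]
  [ 0,  0,  0, 4, 0]
  [ 0,  0,  0, 0, 4]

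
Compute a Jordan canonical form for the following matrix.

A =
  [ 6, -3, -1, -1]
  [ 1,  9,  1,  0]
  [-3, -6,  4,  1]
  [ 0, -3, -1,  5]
J_2(6) ⊕ J_2(6)

The characteristic polynomial is
  det(x·I − A) = x^4 - 24*x^3 + 216*x^2 - 864*x + 1296 = (x - 6)^4

Eigenvalues and multiplicities (the geometric multiplicity of λ is n − rank(A − λI), which equals the number of Jordan blocks for λ):
  λ = 6: algebraic multiplicity = 4, geometric multiplicity = 2

Determining the block sizes for each eigenvalue:
  λ = 6: with am = 4 and gm = 2, the partition is not yet determined (e.g. several partitions of 4 into 2 parts exist). Let N = A − (6)·I. Computing rank(N^1) = 2, rank(N^2) = 0; the number of blocks of size ≥ j is rank(N^{j−1}) − rank(N^j), giving [2, 2]. So we have 2 block(s) of size 2 → block sizes [2, 2]

Assembling the blocks gives a Jordan form
J =
  [6, 1, 0, 0]
  [0, 6, 0, 0]
  [0, 0, 6, 1]
  [0, 0, 0, 6]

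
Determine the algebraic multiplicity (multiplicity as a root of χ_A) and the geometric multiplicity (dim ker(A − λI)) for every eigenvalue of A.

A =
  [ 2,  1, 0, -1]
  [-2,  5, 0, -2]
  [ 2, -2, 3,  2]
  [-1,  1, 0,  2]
λ = 3: alg = 4, geom = 3

Step 1 — factor the characteristic polynomial to read off the algebraic multiplicities:
  χ_A(x) = (x - 3)^4

Step 2 — compute geometric multiplicities via the rank-nullity identity g(λ) = n − rank(A − λI):
  rank(A − (3)·I) = 1, so dim ker(A − (3)·I) = n − 1 = 3

Summary:
  λ = 3: algebraic multiplicity = 4, geometric multiplicity = 3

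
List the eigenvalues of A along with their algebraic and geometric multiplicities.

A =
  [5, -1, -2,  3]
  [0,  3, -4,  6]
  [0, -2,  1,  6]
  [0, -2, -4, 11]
λ = 5: alg = 4, geom = 3

Step 1 — factor the characteristic polynomial to read off the algebraic multiplicities:
  χ_A(x) = (x - 5)^4

Step 2 — compute geometric multiplicities via the rank-nullity identity g(λ) = n − rank(A − λI):
  rank(A − (5)·I) = 1, so dim ker(A − (5)·I) = n − 1 = 3

Summary:
  λ = 5: algebraic multiplicity = 4, geometric multiplicity = 3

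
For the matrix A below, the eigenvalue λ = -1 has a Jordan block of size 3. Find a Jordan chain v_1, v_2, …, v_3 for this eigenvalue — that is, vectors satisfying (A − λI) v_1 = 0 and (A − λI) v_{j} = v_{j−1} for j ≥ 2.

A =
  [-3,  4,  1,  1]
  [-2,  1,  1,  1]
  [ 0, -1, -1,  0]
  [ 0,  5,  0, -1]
A Jordan chain for λ = -1 of length 3:
v_1 = (-4, 0, 2, -10)ᵀ
v_2 = (-2, -2, 0, 0)ᵀ
v_3 = (1, 0, 0, 0)ᵀ

Let N = A − (-1)·I. We want v_3 with N^3 v_3 = 0 but N^2 v_3 ≠ 0; then v_{j-1} := N · v_j for j = 3, …, 2.

Pick v_3 = (1, 0, 0, 0)ᵀ.
Then v_2 = N · v_3 = (-2, -2, 0, 0)ᵀ.
Then v_1 = N · v_2 = (-4, 0, 2, -10)ᵀ.

Sanity check: (A − (-1)·I) v_1 = (0, 0, 0, 0)ᵀ = 0. ✓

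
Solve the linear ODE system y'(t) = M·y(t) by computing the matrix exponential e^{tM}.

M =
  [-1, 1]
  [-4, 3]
e^{tM} =
  [-2*t*exp(t) + exp(t), t*exp(t)]
  [-4*t*exp(t), 2*t*exp(t) + exp(t)]

Strategy: write M = P · J · P⁻¹ where J is a Jordan canonical form, so e^{tM} = P · e^{tJ} · P⁻¹, and e^{tJ} can be computed block-by-block.

M has Jordan form
J =
  [1, 1]
  [0, 1]
(up to reordering of blocks).

Per-block formulas:
  For a 2×2 Jordan block J_2(1): exp(t · J_2(1)) = e^(1t)·(I + t·N), where N is the 2×2 nilpotent shift.

After assembling e^{tJ} and conjugating by P, we get:

e^{tM} =
  [-2*t*exp(t) + exp(t), t*exp(t)]
  [-4*t*exp(t), 2*t*exp(t) + exp(t)]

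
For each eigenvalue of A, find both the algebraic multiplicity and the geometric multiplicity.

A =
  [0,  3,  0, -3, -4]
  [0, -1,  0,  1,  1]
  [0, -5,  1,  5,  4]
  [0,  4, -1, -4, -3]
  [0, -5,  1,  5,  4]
λ = 0: alg = 5, geom = 2

Step 1 — factor the characteristic polynomial to read off the algebraic multiplicities:
  χ_A(x) = x^5

Step 2 — compute geometric multiplicities via the rank-nullity identity g(λ) = n − rank(A − λI):
  rank(A − (0)·I) = 3, so dim ker(A − (0)·I) = n − 3 = 2

Summary:
  λ = 0: algebraic multiplicity = 5, geometric multiplicity = 2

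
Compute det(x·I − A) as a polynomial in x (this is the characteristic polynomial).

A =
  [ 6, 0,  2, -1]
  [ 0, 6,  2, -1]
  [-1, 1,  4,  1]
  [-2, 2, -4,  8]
x^4 - 24*x^3 + 216*x^2 - 864*x + 1296

Expanding det(x·I − A) (e.g. by cofactor expansion or by noting that A is similar to its Jordan form J, which has the same characteristic polynomial as A) gives
  χ_A(x) = x^4 - 24*x^3 + 216*x^2 - 864*x + 1296
which factors as (x - 6)^4. The eigenvalues (with algebraic multiplicities) are λ = 6 with multiplicity 4.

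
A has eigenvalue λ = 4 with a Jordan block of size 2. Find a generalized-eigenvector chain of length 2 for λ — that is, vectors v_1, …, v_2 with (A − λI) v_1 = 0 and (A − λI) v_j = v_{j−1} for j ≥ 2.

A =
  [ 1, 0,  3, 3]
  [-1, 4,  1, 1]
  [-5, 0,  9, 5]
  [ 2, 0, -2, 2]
A Jordan chain for λ = 4 of length 2:
v_1 = (-3, -1, -5, 2)ᵀ
v_2 = (1, 0, 0, 0)ᵀ

Let N = A − (4)·I. We want v_2 with N^2 v_2 = 0 but N^1 v_2 ≠ 0; then v_{j-1} := N · v_j for j = 2, …, 2.

Pick v_2 = (1, 0, 0, 0)ᵀ.
Then v_1 = N · v_2 = (-3, -1, -5, 2)ᵀ.

Sanity check: (A − (4)·I) v_1 = (0, 0, 0, 0)ᵀ = 0. ✓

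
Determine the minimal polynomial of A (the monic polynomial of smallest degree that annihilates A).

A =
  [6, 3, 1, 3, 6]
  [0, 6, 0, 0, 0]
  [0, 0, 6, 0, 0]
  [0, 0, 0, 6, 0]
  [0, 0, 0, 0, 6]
x^2 - 12*x + 36

The characteristic polynomial is χ_A(x) = (x - 6)^5, so the eigenvalues are known. The minimal polynomial is
  m_A(x) = Π_λ (x − λ)^{k_λ}
where k_λ is the size of the *largest* Jordan block for λ (equivalently, the smallest k with (A − λI)^k v = 0 for every generalised eigenvector v of λ).

  λ = 6: largest Jordan block has size 2, contributing (x − 6)^2

So m_A(x) = (x - 6)^2 = x^2 - 12*x + 36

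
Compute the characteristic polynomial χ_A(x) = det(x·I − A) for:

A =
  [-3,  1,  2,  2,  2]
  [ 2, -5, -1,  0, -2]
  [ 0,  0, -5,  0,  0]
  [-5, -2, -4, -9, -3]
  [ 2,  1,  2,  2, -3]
x^5 + 25*x^4 + 250*x^3 + 1250*x^2 + 3125*x + 3125

Expanding det(x·I − A) (e.g. by cofactor expansion or by noting that A is similar to its Jordan form J, which has the same characteristic polynomial as A) gives
  χ_A(x) = x^5 + 25*x^4 + 250*x^3 + 1250*x^2 + 3125*x + 3125
which factors as (x + 5)^5. The eigenvalues (with algebraic multiplicities) are λ = -5 with multiplicity 5.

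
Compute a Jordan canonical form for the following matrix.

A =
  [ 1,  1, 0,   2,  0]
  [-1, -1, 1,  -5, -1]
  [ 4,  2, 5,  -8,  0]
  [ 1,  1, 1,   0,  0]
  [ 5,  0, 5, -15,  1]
J_3(1) ⊕ J_1(1) ⊕ J_1(2)

The characteristic polynomial is
  det(x·I − A) = x^5 - 6*x^4 + 14*x^3 - 16*x^2 + 9*x - 2 = (x - 2)*(x - 1)^4

Eigenvalues and multiplicities (the geometric multiplicity of λ is n − rank(A − λI), which equals the number of Jordan blocks for λ):
  λ = 1: algebraic multiplicity = 4, geometric multiplicity = 2
  λ = 2: algebraic multiplicity = 1, geometric multiplicity = 1

Determining the block sizes for each eigenvalue:
  λ = 1: with am = 4 and gm = 2, the partition is not yet determined (e.g. several partitions of 4 into 2 parts exist). Let N = A − (1)·I. Computing rank(N^1) = 3, rank(N^2) = 2, rank(N^3) = 1; the number of blocks of size ≥ j is rank(N^{j−1}) − rank(N^j), giving [2, 1, 1]. So we have 1 block(s) of size 3, 1 block(s) of size 1 → block sizes [3, 1]
  λ = 2: one block (gm = 1), so the single block has size am = 1 → block sizes [1]

Assembling the blocks gives a Jordan form
J =
  [1, 1, 0, 0, 0]
  [0, 1, 1, 0, 0]
  [0, 0, 1, 0, 0]
  [0, 0, 0, 1, 0]
  [0, 0, 0, 0, 2]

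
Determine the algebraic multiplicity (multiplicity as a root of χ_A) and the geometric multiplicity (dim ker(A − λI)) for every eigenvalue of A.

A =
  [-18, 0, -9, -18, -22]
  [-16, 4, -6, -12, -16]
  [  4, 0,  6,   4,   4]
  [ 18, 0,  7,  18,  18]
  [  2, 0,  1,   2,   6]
λ = 0: alg = 1, geom = 1; λ = 4: alg = 4, geom = 3

Step 1 — factor the characteristic polynomial to read off the algebraic multiplicities:
  χ_A(x) = x*(x - 4)^4

Step 2 — compute geometric multiplicities via the rank-nullity identity g(λ) = n − rank(A − λI):
  rank(A − (0)·I) = 4, so dim ker(A − (0)·I) = n − 4 = 1
  rank(A − (4)·I) = 2, so dim ker(A − (4)·I) = n − 2 = 3

Summary:
  λ = 0: algebraic multiplicity = 1, geometric multiplicity = 1
  λ = 4: algebraic multiplicity = 4, geometric multiplicity = 3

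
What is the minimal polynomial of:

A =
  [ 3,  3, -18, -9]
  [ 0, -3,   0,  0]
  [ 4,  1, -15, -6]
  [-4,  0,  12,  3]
x^2 + 6*x + 9

The characteristic polynomial is χ_A(x) = (x + 3)^4, so the eigenvalues are known. The minimal polynomial is
  m_A(x) = Π_λ (x − λ)^{k_λ}
where k_λ is the size of the *largest* Jordan block for λ (equivalently, the smallest k with (A − λI)^k v = 0 for every generalised eigenvector v of λ).

  λ = -3: largest Jordan block has size 2, contributing (x + 3)^2

So m_A(x) = (x + 3)^2 = x^2 + 6*x + 9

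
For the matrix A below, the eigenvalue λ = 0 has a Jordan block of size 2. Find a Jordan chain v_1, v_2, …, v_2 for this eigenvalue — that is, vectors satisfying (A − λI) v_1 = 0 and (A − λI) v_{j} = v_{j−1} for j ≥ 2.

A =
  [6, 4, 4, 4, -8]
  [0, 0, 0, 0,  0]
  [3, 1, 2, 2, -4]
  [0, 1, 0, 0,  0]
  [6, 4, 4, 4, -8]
A Jordan chain for λ = 0 of length 2:
v_1 = (6, 0, 3, 0, 6)ᵀ
v_2 = (1, 0, 0, 0, 0)ᵀ

Let N = A − (0)·I. We want v_2 with N^2 v_2 = 0 but N^1 v_2 ≠ 0; then v_{j-1} := N · v_j for j = 2, …, 2.

Pick v_2 = (1, 0, 0, 0, 0)ᵀ.
Then v_1 = N · v_2 = (6, 0, 3, 0, 6)ᵀ.

Sanity check: (A − (0)·I) v_1 = (0, 0, 0, 0, 0)ᵀ = 0. ✓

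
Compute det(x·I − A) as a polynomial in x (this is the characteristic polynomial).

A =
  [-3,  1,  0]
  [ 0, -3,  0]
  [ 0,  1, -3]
x^3 + 9*x^2 + 27*x + 27

Expanding det(x·I − A) (e.g. by cofactor expansion or by noting that A is similar to its Jordan form J, which has the same characteristic polynomial as A) gives
  χ_A(x) = x^3 + 9*x^2 + 27*x + 27
which factors as (x + 3)^3. The eigenvalues (with algebraic multiplicities) are λ = -3 with multiplicity 3.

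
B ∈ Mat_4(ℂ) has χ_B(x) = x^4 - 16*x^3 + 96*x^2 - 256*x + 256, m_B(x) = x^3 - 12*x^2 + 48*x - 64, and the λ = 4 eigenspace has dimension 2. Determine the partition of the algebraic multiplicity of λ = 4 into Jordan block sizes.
Block sizes for λ = 4: [3, 1]

Step 1 — from the characteristic polynomial, algebraic multiplicity of λ = 4 is 4. From dim ker(B − (4)·I) = 2, there are exactly 2 Jordan blocks for λ = 4.
Step 2 — from the minimal polynomial, the factor (x − 4)^3 tells us the largest block for λ = 4 has size 3.
Step 3 — with total size 4, 2 blocks, and largest block 3, the block sizes (in nonincreasing order) are [3, 1].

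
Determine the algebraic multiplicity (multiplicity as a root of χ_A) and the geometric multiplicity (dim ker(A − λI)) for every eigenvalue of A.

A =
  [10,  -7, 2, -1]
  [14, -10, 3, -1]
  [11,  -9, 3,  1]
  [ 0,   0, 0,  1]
λ = 1: alg = 4, geom = 2

Step 1 — factor the characteristic polynomial to read off the algebraic multiplicities:
  χ_A(x) = (x - 1)^4

Step 2 — compute geometric multiplicities via the rank-nullity identity g(λ) = n − rank(A − λI):
  rank(A − (1)·I) = 2, so dim ker(A − (1)·I) = n − 2 = 2

Summary:
  λ = 1: algebraic multiplicity = 4, geometric multiplicity = 2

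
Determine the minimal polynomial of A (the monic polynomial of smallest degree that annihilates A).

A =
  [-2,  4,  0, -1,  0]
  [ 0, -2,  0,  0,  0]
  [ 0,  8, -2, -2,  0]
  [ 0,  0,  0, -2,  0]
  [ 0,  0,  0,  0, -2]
x^2 + 4*x + 4

The characteristic polynomial is χ_A(x) = (x + 2)^5, so the eigenvalues are known. The minimal polynomial is
  m_A(x) = Π_λ (x − λ)^{k_λ}
where k_λ is the size of the *largest* Jordan block for λ (equivalently, the smallest k with (A − λI)^k v = 0 for every generalised eigenvector v of λ).

  λ = -2: largest Jordan block has size 2, contributing (x + 2)^2

So m_A(x) = (x + 2)^2 = x^2 + 4*x + 4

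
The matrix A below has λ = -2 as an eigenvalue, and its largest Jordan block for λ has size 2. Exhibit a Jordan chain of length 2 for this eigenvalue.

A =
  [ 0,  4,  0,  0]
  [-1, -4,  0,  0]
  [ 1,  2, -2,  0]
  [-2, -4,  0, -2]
A Jordan chain for λ = -2 of length 2:
v_1 = (2, -1, 1, -2)ᵀ
v_2 = (1, 0, 0, 0)ᵀ

Let N = A − (-2)·I. We want v_2 with N^2 v_2 = 0 but N^1 v_2 ≠ 0; then v_{j-1} := N · v_j for j = 2, …, 2.

Pick v_2 = (1, 0, 0, 0)ᵀ.
Then v_1 = N · v_2 = (2, -1, 1, -2)ᵀ.

Sanity check: (A − (-2)·I) v_1 = (0, 0, 0, 0)ᵀ = 0. ✓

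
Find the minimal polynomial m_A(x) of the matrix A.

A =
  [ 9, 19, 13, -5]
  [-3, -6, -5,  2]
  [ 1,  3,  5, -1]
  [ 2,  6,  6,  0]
x^3 - 6*x^2 + 12*x - 8

The characteristic polynomial is χ_A(x) = (x - 2)^4, so the eigenvalues are known. The minimal polynomial is
  m_A(x) = Π_λ (x − λ)^{k_λ}
where k_λ is the size of the *largest* Jordan block for λ (equivalently, the smallest k with (A − λI)^k v = 0 for every generalised eigenvector v of λ).

  λ = 2: largest Jordan block has size 3, contributing (x − 2)^3

So m_A(x) = (x - 2)^3 = x^3 - 6*x^2 + 12*x - 8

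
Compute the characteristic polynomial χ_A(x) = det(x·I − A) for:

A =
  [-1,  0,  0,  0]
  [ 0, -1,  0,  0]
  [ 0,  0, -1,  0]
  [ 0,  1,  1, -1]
x^4 + 4*x^3 + 6*x^2 + 4*x + 1

Expanding det(x·I − A) (e.g. by cofactor expansion or by noting that A is similar to its Jordan form J, which has the same characteristic polynomial as A) gives
  χ_A(x) = x^4 + 4*x^3 + 6*x^2 + 4*x + 1
which factors as (x + 1)^4. The eigenvalues (with algebraic multiplicities) are λ = -1 with multiplicity 4.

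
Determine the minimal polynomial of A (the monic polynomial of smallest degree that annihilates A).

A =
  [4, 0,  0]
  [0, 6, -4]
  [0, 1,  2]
x^2 - 8*x + 16

The characteristic polynomial is χ_A(x) = (x - 4)^3, so the eigenvalues are known. The minimal polynomial is
  m_A(x) = Π_λ (x − λ)^{k_λ}
where k_λ is the size of the *largest* Jordan block for λ (equivalently, the smallest k with (A − λI)^k v = 0 for every generalised eigenvector v of λ).

  λ = 4: largest Jordan block has size 2, contributing (x − 4)^2

So m_A(x) = (x - 4)^2 = x^2 - 8*x + 16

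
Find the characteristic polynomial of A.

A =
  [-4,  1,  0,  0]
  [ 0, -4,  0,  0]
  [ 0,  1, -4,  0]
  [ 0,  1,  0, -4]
x^4 + 16*x^3 + 96*x^2 + 256*x + 256

Expanding det(x·I − A) (e.g. by cofactor expansion or by noting that A is similar to its Jordan form J, which has the same characteristic polynomial as A) gives
  χ_A(x) = x^4 + 16*x^3 + 96*x^2 + 256*x + 256
which factors as (x + 4)^4. The eigenvalues (with algebraic multiplicities) are λ = -4 with multiplicity 4.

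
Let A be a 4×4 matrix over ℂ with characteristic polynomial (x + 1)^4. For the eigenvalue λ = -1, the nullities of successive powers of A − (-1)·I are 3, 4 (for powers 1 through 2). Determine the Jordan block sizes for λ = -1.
Block sizes for λ = -1: [2, 1, 1]

From the dimensions of kernels of powers, the number of Jordan blocks of size at least j is d_j − d_{j−1} where d_j = dim ker(N^j) (with d_0 = 0). Computing the differences gives [3, 1].
The number of blocks of size exactly k is (#blocks of size ≥ k) − (#blocks of size ≥ k + 1), so the partition is: 2 block(s) of size 1, 1 block(s) of size 2.
In nonincreasing order the block sizes are [2, 1, 1].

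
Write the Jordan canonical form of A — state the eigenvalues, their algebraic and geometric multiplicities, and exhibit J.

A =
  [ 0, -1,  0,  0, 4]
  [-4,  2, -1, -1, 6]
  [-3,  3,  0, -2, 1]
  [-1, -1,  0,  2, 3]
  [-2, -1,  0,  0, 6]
J_3(2) ⊕ J_2(2)

The characteristic polynomial is
  det(x·I − A) = x^5 - 10*x^4 + 40*x^3 - 80*x^2 + 80*x - 32 = (x - 2)^5

Eigenvalues and multiplicities (the geometric multiplicity of λ is n − rank(A − λI), which equals the number of Jordan blocks for λ):
  λ = 2: algebraic multiplicity = 5, geometric multiplicity = 2

Determining the block sizes for each eigenvalue:
  λ = 2: with am = 5 and gm = 2, the partition is not yet determined (e.g. several partitions of 5 into 2 parts exist). Let N = A − (2)·I. Computing rank(N^1) = 3, rank(N^2) = 1, rank(N^3) = 0; the number of blocks of size ≥ j is rank(N^{j−1}) − rank(N^j), giving [2, 2, 1]. So we have 1 block(s) of size 3, 1 block(s) of size 2 → block sizes [3, 2]

Assembling the blocks gives a Jordan form
J =
  [2, 1, 0, 0, 0]
  [0, 2, 1, 0, 0]
  [0, 0, 2, 0, 0]
  [0, 0, 0, 2, 1]
  [0, 0, 0, 0, 2]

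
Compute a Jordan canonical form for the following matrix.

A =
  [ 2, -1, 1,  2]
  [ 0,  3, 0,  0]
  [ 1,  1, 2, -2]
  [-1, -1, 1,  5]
J_2(3) ⊕ J_1(3) ⊕ J_1(3)

The characteristic polynomial is
  det(x·I − A) = x^4 - 12*x^3 + 54*x^2 - 108*x + 81 = (x - 3)^4

Eigenvalues and multiplicities (the geometric multiplicity of λ is n − rank(A − λI), which equals the number of Jordan blocks for λ):
  λ = 3: algebraic multiplicity = 4, geometric multiplicity = 3

Determining the block sizes for each eigenvalue:
  λ = 3: 3 blocks summing to 4 forces exactly one block of size 2 and the rest size 1 → block sizes [2, 1, 1]

Assembling the blocks gives a Jordan form
J =
  [3, 1, 0, 0]
  [0, 3, 0, 0]
  [0, 0, 3, 0]
  [0, 0, 0, 3]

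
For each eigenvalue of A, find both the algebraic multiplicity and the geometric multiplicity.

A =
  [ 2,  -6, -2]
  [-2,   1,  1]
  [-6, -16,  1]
λ = -2: alg = 1, geom = 1; λ = 3: alg = 2, geom = 1

Step 1 — factor the characteristic polynomial to read off the algebraic multiplicities:
  χ_A(x) = (x - 3)^2*(x + 2)

Step 2 — compute geometric multiplicities via the rank-nullity identity g(λ) = n − rank(A − λI):
  rank(A − (-2)·I) = 2, so dim ker(A − (-2)·I) = n − 2 = 1
  rank(A − (3)·I) = 2, so dim ker(A − (3)·I) = n − 2 = 1

Summary:
  λ = -2: algebraic multiplicity = 1, geometric multiplicity = 1
  λ = 3: algebraic multiplicity = 2, geometric multiplicity = 1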